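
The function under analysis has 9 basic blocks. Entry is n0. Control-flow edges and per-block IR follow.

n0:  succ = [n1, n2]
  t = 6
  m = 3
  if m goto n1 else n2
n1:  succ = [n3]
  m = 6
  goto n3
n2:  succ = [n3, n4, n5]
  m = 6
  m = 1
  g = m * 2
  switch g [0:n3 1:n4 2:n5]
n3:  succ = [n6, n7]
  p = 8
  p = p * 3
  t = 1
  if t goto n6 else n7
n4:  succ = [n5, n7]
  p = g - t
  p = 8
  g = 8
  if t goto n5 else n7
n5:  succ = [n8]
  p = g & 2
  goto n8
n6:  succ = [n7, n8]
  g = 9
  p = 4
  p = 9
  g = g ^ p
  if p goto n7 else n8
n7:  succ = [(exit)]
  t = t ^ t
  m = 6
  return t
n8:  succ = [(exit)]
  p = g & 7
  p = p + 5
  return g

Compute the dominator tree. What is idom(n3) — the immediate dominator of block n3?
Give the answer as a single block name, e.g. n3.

idom tree: n1←n0 n2←n0 n3←n0 n4←n2 n5←n2 n6←n3 n7←n0 n8←n0
Dom∩ at merges:
  n3: preds {n1,n2}: {n0,n1} ∩ {n0,n2} = {n0}; idom=n0
  n5: preds {n2,n4}: {n0,n2} ∩ {n0,n2,n4} = {n0,n2}; idom=n2
  n7: preds {n3,n4,n6}: {n0,n3} ∩ {n0,n2,n4} ∩ {n0,n3,n6} = {n0}; idom=n0
  n8: preds {n5,n6}: {n0,n2,n5} ∩ {n0,n3,n6} = {n0}; idom=n0

idom(n3) = n0

Answer: n0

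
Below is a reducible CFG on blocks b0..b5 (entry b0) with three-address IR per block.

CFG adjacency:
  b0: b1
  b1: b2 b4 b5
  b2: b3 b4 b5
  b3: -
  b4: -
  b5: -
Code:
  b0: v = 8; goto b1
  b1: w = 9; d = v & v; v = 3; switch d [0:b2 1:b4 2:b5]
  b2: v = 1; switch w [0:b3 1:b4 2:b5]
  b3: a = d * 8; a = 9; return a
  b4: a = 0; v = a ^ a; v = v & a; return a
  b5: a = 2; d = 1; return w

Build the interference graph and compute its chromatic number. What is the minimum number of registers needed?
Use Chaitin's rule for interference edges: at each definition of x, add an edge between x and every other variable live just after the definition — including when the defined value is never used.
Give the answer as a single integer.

Answer: 3

Analysis:
Block summaries:
  b0 def {v} use ∅
  b1 def {d,v,w} use {v}
  b2 def {v} use {w}
  b3 def {a} use {d}
  b4 def {a,v} use ∅
  b5 def {a,d} use {w}

Live sets:
  b0: in=∅ out={v}
  b1: in={v} out={d,w}
  b2: in={d,w} out={d,w}
  b3: in={d} out=∅
  b4: in=∅ out=∅
  b5: in={w} out=∅

Interfere edges:
  a: {v,w}
  d: {v,w}
  v: {a,d,w}
  w: {a,d,v}

Chromatic number:
  clique {a,v,w} ⇒ need ≥ 3
  assign a→R2 d→R2 v→R0 w→R1 — no edge inside a register ⇒ χ ≤ 3
  χ = 3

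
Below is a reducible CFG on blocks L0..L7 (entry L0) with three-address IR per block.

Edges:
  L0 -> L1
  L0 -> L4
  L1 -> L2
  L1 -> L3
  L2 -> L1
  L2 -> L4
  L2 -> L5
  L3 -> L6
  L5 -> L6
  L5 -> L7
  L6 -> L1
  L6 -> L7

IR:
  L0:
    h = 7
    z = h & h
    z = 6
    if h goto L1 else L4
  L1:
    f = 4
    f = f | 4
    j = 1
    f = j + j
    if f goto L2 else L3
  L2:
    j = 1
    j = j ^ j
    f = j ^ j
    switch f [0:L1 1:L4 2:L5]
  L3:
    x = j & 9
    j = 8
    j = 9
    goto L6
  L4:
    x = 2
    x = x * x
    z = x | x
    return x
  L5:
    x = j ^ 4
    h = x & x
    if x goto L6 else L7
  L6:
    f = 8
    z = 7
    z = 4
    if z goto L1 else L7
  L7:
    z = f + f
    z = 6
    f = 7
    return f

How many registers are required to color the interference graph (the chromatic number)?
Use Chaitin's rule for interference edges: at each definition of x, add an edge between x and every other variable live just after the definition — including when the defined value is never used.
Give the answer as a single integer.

Answer: 4

Working:
Per-block:
  L0 def {h,z} use ∅
  L1 def {f,j} use ∅
  L2 def {f,j} use ∅
  L3 def {j,x} use {j}
  L4 def {x,z} use ∅
  L5 def {h,x} use {j}
  L6 def {f,z} use ∅
  L7 def {f,z} use {f}

Live sets:
  live L0: ∅→∅
  live L1: ∅→{j}
  live L2: ∅→{f,j}
  live L3: {j}→∅
  live L4: ∅→∅
  live L5: {f,j}→{f}
  live L6: ∅→{f}
  live L7: {f}→∅

Interfere edges:
  f: {h,j,x,z}
  h: {f,x,z}
  j: {f}
  x: {f,h,z}
  z: {f,h,x}

Registers:
  lower bound: {f,h,x,z} mutually conflict ⇒ χ ≥ 4
  assign f→R0 h→R1 j→R1 x→R2 z→R3 — no edge inside a register ⇒ χ ≤ 4
  χ = 4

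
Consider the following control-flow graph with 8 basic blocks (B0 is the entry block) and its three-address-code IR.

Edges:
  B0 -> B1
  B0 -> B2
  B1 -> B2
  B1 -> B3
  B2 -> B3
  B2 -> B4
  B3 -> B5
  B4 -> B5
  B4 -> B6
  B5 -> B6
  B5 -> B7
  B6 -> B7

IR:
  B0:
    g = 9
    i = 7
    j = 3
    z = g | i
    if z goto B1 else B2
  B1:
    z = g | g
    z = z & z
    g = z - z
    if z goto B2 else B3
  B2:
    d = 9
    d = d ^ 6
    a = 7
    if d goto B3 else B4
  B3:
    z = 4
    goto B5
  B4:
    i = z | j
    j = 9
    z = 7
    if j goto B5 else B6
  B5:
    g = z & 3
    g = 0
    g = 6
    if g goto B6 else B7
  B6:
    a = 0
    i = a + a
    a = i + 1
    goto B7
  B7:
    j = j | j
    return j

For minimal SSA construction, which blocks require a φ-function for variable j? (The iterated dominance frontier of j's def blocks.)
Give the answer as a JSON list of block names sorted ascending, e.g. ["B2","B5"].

idom tree: B1←B0 B2←B0 B3←B0 B4←B2 B5←B0 B6←B0 B7←B0
Dom at joins:
  B2: preds {B0,B1}: {B0} ∩ {B0,B1} = {B0}; idom=B0
  B3: preds {B1,B2}: {B0,B1} ∩ {B0,B2} = {B0}; idom=B0
  B5: preds {B3,B4}: {B0,B3} ∩ {B0,B2,B4} = {B0}; idom=B0
  B6: preds {B4,B5}: {B0,B2,B4} ∩ {B0,B5} = {B0}; idom=B0
  B7: preds {B5,B6}: {B0,B5} ∩ {B0,B6} = {B0}; idom=B0

Frontier:
  join B2 pred B0: · stop@B0
  join B2 pred B1: B1 stop@B0
  join B3 pred B1: B1 stop@B0
  join B3 pred B2: B2 stop@B0
  join B5 pred B3: B3 stop@B0
  join B5 pred B4: B4→B2 stop@B0
  join B6 pred B4: B4→B2 stop@B0
  join B6 pred B5: B5 stop@B0
  join B7 pred B5: B5 stop@B0
  join B7 pred B6: B6 stop@B0
  B0 → ∅
  B1 → {B2,B3}
  B2 → {B3,B5,B6}
  B3 → {B5}
  B4 → {B5,B6}
  B5 → {B6,B7}
  B6 → {B7}
  B7 → ∅

φ for j: defs {B0,B4,B7}
  DF⁺ = {B5,B6,B7}

Answer: ["B5", "B6", "B7"]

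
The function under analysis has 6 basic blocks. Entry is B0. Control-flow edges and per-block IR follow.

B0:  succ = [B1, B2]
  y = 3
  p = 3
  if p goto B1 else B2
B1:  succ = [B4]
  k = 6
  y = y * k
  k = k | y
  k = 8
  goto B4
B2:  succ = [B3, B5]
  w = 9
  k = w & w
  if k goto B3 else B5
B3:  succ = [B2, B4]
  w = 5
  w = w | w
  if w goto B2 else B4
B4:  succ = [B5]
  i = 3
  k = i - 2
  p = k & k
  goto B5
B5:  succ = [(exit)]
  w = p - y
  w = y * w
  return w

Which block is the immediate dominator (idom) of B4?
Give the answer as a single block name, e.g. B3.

Answer: B0

Derivation:
idom tree: B1←B0 B2←B0 B3←B2 B4←B0 B5←B0
Dom∩ at merges:
  B2: preds {B0,B3}: {B0} ∩ {B0,B2,B3} = {B0}; idom=B0
  B4: preds {B1,B3}: {B0,B1} ∩ {B0,B2,B3} = {B0}; idom=B0
  B5: preds {B2,B4}: {B0,B2} ∩ {B0,B4} = {B0}; idom=B0

idom(B4) = B0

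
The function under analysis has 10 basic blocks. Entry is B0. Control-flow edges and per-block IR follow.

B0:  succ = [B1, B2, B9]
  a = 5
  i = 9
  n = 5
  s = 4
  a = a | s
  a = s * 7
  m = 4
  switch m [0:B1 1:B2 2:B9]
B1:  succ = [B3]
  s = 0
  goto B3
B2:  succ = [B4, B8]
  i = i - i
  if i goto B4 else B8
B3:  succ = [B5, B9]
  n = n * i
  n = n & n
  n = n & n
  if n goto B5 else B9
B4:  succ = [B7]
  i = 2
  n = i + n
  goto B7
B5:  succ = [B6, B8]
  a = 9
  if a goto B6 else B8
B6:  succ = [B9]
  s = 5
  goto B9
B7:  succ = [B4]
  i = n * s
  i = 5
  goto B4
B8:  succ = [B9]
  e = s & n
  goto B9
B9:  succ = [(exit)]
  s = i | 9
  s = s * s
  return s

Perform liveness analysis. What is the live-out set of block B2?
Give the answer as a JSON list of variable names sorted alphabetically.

Answer: ["i", "n", "s"]

Working:
Block summaries:
  B0: {a,i,m,n,s} / ∅
  B1: {s} / ∅
  B2: {i} / {i}
  B3: {n} / {i,n}
  B4: {i,n} / {n}
  B5: {a} / ∅
  B6: {s} / ∅
  B7: {i} / {n,s}
  B8: {e} / {n,s}
  B9: {s} / {i}

Liveness:
  B0: in=∅ out={i,n,s}
  B1: in={i,n} out={i,n,s}
  B2: in={i,n,s} out={i,n,s}
  B3: in={i,n,s} out={i,n,s}
  B4: in={n,s} out={n,s}
  B5: in={i,n,s} out={i,n,s}
  B6: in={i} out={i}
  B7: in={n,s} out={n,s}
  B8: in={i,n,s} out={i}
  B9: in={i} out=∅

live-out(B2) = ["i", "n", "s"]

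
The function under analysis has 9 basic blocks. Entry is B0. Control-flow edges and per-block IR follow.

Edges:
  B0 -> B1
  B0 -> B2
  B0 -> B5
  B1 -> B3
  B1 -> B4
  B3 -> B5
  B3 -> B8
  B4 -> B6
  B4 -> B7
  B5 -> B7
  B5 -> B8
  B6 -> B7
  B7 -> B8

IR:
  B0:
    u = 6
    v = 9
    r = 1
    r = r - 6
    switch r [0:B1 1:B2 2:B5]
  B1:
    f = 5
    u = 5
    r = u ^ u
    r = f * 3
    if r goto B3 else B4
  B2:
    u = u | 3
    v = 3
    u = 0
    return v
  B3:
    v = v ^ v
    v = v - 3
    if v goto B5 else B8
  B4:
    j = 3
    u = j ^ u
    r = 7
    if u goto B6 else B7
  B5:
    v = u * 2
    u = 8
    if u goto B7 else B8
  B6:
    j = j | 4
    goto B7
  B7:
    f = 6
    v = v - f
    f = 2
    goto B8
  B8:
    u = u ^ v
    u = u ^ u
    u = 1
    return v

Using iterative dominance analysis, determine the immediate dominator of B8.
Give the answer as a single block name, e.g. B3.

Answer: B0

Working:
idom tree: B1←B0 B2←B0 B3←B1 B4←B1 B5←B0 B6←B4 B7←B0 B8←B0
Dom∩ at merges:
  B5: preds {B0,B3}: {B0} ∩ {B0,B1,B3} = {B0}; idom=B0
  B7: preds {B4,B5,B6}: {B0,B1,B4} ∩ {B0,B5} ∩ {B0,B1,B4,B6} = {B0}; idom=B0
  B8: preds {B3,B5,B7}: {B0,B1,B3} ∩ {B0,B5} ∩ {B0,B7} = {B0}; idom=B0

idom(B8) = B0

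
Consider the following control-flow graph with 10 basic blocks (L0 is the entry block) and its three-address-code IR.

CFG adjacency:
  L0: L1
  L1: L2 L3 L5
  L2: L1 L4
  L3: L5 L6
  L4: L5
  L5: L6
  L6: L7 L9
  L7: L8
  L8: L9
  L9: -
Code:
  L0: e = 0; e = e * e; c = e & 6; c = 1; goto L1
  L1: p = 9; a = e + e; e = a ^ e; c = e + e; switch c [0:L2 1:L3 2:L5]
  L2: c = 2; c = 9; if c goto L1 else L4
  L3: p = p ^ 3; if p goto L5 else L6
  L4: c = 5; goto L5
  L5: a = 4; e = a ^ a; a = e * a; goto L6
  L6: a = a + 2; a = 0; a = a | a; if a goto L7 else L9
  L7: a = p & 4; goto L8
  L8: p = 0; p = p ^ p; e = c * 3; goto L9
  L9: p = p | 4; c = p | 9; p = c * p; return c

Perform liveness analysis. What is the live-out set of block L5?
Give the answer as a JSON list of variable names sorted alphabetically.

def/use:
  L0: {c,e} / ∅
  L1: {a,c,e,p} / {e}
  L2: {c} / ∅
  L3: {p} / {p}
  L4: {c} / ∅
  L5: {a,e} / ∅
  L6: {a} / {a}
  L7: {a} / {p}
  L8: {e,p} / {c}
  L9: {c,p} / {p}

Liveness:
  L0: in=∅ out={e}
  L1: in={e} out={a,c,e,p}
  L2: in={e,p} out={e,p}
  L3: in={a,c,p} out={a,c,p}
  L4: in={p} out={c,p}
  L5: in={c,p} out={a,c,p}
  L6: in={a,c,p} out={c,p}
  L7: in={c,p} out={c}
  L8: in={c} out={p}
  L9: in={p} out=∅

live-out(L5) = ["a", "c", "p"]

Answer: ["a", "c", "p"]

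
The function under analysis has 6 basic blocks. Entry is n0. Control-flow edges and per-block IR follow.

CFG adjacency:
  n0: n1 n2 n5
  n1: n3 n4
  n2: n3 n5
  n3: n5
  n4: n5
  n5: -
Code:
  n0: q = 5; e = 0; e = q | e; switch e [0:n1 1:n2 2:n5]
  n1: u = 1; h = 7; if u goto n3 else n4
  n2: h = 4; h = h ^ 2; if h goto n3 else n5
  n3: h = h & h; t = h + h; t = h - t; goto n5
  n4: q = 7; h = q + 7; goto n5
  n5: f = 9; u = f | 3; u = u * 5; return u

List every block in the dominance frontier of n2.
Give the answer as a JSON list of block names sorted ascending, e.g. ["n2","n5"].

idom tree: n1←n0 n2←n0 n3←n0 n4←n1 n5←n0
Dom∩ at merges:
  n3: preds {n1,n2}: {n0,n1} ∩ {n0,n2} = {n0}; idom=n0
  n5: preds {n0,n2,n3,n4}: {n0} ∩ {n0,n2} ∩ {n0,n3} ∩ {n0,n1,n4} = {n0}; idom=n0

DF derivation:
  n3←n1: walk n1 to n0
  n3←n2: walk n2 to n0
  n5←n0: walk · to n0
  n5←n2: walk n2 to n0
  n5←n3: walk n3 to n0
  n5←n4: walk n4→n1 to n0
  n0: DF=∅
  n1: DF={n3,n5}
  n2: DF={n3,n5}
  n3: DF={n5}
  n4: DF={n5}
  n5: DF=∅

DF(n2) = ["n3", "n5"]

Answer: ["n3", "n5"]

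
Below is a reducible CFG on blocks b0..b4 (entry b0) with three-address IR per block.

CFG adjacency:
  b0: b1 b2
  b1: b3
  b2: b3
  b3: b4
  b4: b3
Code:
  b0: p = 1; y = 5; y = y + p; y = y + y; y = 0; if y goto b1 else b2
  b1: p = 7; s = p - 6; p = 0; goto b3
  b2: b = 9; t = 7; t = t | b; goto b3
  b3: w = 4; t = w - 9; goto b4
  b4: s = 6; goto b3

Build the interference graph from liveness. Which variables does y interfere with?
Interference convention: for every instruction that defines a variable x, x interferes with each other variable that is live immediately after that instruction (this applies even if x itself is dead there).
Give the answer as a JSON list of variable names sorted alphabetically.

Answer: ["p"]

Derivation:
Per-block:
  b0: def={p,y} ue=∅
  b1: def={p,s} ue=∅
  b2: def={b,t} ue=∅
  b3: def={t,w} ue=∅
  b4: def={s} ue=∅

Backward fixpoint:
  b0: in=∅ out=∅
  b1: in=∅ out=∅
  b2: in=∅ out=∅
  b3: in=∅ out=∅
  b4: in=∅ out=∅

Conflict graph:
  b↔{t}
  p↔{y}
  s↔∅
  t↔{b}
  w↔∅
  y↔{p}

N(y) = ["p"]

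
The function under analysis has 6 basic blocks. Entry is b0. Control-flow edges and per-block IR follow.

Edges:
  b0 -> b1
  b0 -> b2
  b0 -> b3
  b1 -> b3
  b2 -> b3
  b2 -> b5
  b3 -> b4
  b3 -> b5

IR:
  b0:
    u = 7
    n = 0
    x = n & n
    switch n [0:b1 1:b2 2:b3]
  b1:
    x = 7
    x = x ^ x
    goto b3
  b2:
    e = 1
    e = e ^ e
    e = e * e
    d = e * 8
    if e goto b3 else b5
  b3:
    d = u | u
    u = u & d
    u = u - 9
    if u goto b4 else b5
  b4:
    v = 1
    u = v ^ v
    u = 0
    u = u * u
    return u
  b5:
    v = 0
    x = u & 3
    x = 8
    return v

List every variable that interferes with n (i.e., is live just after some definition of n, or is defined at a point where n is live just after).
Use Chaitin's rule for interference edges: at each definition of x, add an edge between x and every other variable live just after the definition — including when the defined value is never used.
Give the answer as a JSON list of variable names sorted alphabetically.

Answer: ["u", "x"]

Analysis:
Per-block:
  b0: {n,u,x} / ∅
  b1: {x} / ∅
  b2: {d,e} / ∅
  b3: {d,u} / {u}
  b4: {u,v} / ∅
  b5: {v,x} / {u}

Liveness:
  b0 li=∅ lo={u}
  b1 li={u} lo={u}
  b2 li={u} lo={u}
  b3 li={u} lo={u}
  b4 li=∅ lo=∅
  b5 li={u} lo=∅

Conflict graph:
  d↔{e,u}
  e↔{d,u}
  n↔{u,x}
  u↔{d,e,n,v,x}
  v↔{u,x}
  x↔{n,u,v}

N(n) = ["u", "x"]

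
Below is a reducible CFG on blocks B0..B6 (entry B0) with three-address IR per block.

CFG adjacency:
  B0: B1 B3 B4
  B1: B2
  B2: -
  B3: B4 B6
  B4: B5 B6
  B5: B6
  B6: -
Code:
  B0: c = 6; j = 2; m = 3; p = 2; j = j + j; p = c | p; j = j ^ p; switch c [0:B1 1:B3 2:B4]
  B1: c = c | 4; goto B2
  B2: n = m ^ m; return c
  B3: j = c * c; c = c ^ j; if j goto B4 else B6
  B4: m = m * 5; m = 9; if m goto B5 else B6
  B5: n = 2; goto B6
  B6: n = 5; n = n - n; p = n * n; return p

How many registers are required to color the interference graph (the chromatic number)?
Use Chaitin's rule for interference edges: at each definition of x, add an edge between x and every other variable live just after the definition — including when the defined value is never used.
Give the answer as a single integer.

Answer: 4

Derivation:
Per-block:
  B0 def {c,j,m,p} use ∅
  B1 def {c} use {c}
  B2 def {n} use {c,m}
  B3 def {c,j} use {c}
  B4 def {m} use {m}
  B5 def {n} use ∅
  B6 def {n,p} use ∅

Backward fixpoint:
  live B0: ∅→{c,m}
  live B1: {c,m}→{c,m}
  live B2: {c,m}→∅
  live B3: {c,m}→{m}
  live B4: {m}→∅
  live B5: ∅→∅
  live B6: ∅→∅

Interference:
  c — {j,m,n,p}
  j — {c,m,p}
  m — {c,j,p}
  n — {c}
  p — {c,j,m}

Chromatic number:
  {c,j,m,p} pairwise interfere (4-clique) ⇒ χ ≥ 4
  4-colouring: R0={c}  R1={j,n}  R2={m}  R3={p}
  χ = 4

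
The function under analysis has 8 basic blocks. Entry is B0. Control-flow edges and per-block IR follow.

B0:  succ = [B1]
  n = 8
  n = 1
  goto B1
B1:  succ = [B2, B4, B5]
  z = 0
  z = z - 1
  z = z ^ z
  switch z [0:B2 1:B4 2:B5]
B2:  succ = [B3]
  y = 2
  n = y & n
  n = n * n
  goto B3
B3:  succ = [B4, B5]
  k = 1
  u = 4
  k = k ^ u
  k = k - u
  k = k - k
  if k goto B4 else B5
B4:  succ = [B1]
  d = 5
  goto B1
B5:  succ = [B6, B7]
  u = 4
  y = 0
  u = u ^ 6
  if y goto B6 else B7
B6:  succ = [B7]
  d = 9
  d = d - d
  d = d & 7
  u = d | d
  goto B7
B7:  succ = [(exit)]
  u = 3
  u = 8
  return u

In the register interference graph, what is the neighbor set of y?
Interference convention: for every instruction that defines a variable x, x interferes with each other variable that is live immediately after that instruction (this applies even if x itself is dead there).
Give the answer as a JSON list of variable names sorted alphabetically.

Answer: ["n", "u"]

Analysis:
Block summaries:
  B0 def {n} use ∅
  B1 def {z} use ∅
  B2 def {n,y} use {n}
  B3 def {k,u} use ∅
  B4 def {d} use ∅
  B5 def {u,y} use ∅
  B6 def {d,u} use ∅
  B7 def {u} use ∅

Liveness:
  B0: in=∅ out={n}
  B1: in={n} out={n}
  B2: in={n} out={n}
  B3: in={n} out={n}
  B4: in={n} out={n}
  B5: in=∅ out=∅
  B6: in=∅ out=∅
  B7: in=∅ out=∅

Interfere edges:
  d↔{n}
  k↔{n,u}
  n↔{d,k,u,y,z}
  u↔{k,n,y}
  y↔{n,u}
  z↔{n}

N(y) = ["n", "u"]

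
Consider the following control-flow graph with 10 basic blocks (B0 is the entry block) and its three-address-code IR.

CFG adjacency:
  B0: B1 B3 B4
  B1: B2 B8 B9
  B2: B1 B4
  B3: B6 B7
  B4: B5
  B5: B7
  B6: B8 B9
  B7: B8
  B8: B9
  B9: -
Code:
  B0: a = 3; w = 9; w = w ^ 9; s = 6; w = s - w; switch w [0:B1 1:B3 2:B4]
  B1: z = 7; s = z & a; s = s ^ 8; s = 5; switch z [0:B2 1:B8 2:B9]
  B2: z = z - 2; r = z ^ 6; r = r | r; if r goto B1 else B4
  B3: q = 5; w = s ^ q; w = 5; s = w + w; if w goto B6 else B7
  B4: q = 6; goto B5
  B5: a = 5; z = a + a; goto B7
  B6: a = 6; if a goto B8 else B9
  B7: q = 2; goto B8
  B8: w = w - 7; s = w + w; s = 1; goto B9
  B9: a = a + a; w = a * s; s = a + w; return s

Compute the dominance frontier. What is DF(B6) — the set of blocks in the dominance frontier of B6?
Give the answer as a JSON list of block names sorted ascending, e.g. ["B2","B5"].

idom tree: B1←B0 B2←B1 B3←B0 B4←B0 B5←B4 B6←B3 B7←B0 B8←B0 B9←B0
Dom∩ at merges:
  B1: preds {B0,B2}: {B0} ∩ {B0,B1,B2} = {B0}; idom=B0
  B4: preds {B0,B2}: {B0} ∩ {B0,B1,B2} = {B0}; idom=B0
  B7: preds {B3,B5}: {B0,B3} ∩ {B0,B4,B5} = {B0}; idom=B0
  B8: preds {B1,B6,B7}: {B0,B1} ∩ {B0,B3,B6} ∩ {B0,B7} = {B0}; idom=B0
  B9: preds {B1,B6,B8}: {B0,B1} ∩ {B0,B3,B6} ∩ {B0,B8} = {B0}; idom=B0

Frontier:
  join B1 pred B0: · stop@B0
  join B1 pred B2: B2→B1 stop@B0
  join B4 pred B0: · stop@B0
  join B4 pred B2: B2→B1 stop@B0
  join B7 pred B3: B3 stop@B0
  join B7 pred B5: B5→B4 stop@B0
  join B8 pred B1: B1 stop@B0
  join B8 pred B6: B6→B3 stop@B0
  join B8 pred B7: B7 stop@B0
  join B9 pred B1: B1 stop@B0
  join B9 pred B6: B6→B3 stop@B0
  join B9 pred B8: B8 stop@B0
  B0 → ∅
  B1 → {B1,B4,B8,B9}
  B2 → {B1,B4}
  B3 → {B7,B8,B9}
  B4 → {B7}
  B5 → {B7}
  B6 → {B8,B9}
  B7 → {B8}
  B8 → {B9}
  B9 → ∅

DF(B6) = ["B8", "B9"]

Answer: ["B8", "B9"]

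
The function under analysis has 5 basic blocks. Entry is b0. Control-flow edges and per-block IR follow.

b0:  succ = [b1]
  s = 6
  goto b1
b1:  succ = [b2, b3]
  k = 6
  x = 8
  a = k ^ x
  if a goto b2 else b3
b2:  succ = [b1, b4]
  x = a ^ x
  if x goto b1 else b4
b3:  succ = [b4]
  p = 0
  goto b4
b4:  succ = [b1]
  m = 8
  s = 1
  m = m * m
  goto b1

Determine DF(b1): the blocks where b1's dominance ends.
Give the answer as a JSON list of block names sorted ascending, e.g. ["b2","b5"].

Answer: ["b1"]

Derivation:
idom tree: b1←b0 b2←b1 b3←b1 b4←b1
Dom at joins:
  b1: preds {b0,b2,b4}: {b0} ∩ {b0,b1,b2} ∩ {b0,b1,b4} = {b0}; idom=b0
  b4: preds {b2,b3}: {b0,b1,b2} ∩ {b0,b1,b3} = {b0,b1}; idom=b1

Frontier:
  b1←b0: walk · to b0
  b1←b2: walk b2→b1 to b0
  b1←b4: walk b4→b1 to b0
  b4←b2: walk b2 to b1
  b4←b3: walk b3 to b1
  DF(b0)=∅
  DF(b1)={b1}
  DF(b2)={b1,b4}
  DF(b3)={b4}
  DF(b4)={b1}

DF(b1) = ["b1"]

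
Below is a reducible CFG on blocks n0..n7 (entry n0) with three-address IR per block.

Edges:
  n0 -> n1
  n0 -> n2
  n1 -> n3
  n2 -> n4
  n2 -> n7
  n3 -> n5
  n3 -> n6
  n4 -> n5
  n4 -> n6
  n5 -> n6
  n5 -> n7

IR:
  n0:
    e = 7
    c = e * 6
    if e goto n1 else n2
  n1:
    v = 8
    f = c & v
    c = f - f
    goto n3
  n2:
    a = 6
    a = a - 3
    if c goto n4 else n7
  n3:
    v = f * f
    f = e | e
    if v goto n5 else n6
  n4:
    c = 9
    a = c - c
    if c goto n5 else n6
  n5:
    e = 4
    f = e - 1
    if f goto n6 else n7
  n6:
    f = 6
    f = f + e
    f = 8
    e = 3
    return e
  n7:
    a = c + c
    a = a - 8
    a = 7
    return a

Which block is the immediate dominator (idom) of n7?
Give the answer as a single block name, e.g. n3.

idom tree: n1←n0 n2←n0 n3←n1 n4←n2 n5←n0 n6←n0 n7←n0
Join-block Dom:
  n5: preds {n3,n4}: {n0,n1,n3} ∩ {n0,n2,n4} = {n0}; idom=n0
  n6: preds {n3,n4,n5}: {n0,n1,n3} ∩ {n0,n2,n4} ∩ {n0,n5} = {n0}; idom=n0
  n7: preds {n2,n5}: {n0,n2} ∩ {n0,n5} = {n0}; idom=n0

idom(n7) = n0

Answer: n0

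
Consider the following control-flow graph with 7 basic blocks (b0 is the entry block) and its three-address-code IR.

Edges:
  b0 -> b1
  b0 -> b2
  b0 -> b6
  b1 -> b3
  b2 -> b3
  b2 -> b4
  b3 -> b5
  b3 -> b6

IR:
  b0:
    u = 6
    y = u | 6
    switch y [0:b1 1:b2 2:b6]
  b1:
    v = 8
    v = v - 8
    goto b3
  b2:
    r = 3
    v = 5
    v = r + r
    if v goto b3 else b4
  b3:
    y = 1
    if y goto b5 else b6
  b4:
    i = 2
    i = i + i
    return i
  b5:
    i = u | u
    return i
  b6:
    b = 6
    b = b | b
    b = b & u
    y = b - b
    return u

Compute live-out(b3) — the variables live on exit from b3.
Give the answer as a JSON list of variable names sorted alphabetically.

Answer: ["u"]

Derivation:
Per-block:
  b0: {u,y} / ∅
  b1: {v} / ∅
  b2: {r,v} / ∅
  b3: {y} / ∅
  b4: {i} / ∅
  b5: {i} / {u}
  b6: {b,y} / {u}

Liveness:
  b0 li=∅ lo={u}
  b1 li={u} lo={u}
  b2 li={u} lo={u}
  b3 li={u} lo={u}
  b4 li=∅ lo=∅
  b5 li={u} lo=∅
  b6 li={u} lo=∅

live-out(b3) = ["u"]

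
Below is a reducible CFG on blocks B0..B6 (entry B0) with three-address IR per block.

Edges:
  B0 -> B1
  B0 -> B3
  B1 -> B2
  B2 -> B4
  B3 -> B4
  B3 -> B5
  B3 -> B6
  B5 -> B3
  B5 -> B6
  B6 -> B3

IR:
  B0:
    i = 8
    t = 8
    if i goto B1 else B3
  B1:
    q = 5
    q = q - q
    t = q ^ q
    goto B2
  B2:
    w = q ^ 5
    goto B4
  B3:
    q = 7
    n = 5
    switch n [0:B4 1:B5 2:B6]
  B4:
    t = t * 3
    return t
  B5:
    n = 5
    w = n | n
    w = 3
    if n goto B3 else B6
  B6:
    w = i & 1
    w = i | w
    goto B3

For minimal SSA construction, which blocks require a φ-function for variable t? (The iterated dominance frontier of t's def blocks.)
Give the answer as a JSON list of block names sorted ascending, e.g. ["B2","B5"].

Answer: ["B4"]

Derivation:
idom tree: B1←B0 B2←B1 B3←B0 B4←B0 B5←B3 B6←B3
Dom at joins:
  B3: preds {B0,B5,B6}: {B0} ∩ {B0,B3,B5} ∩ {B0,B3,B6} = {B0}; idom=B0
  B4: preds {B2,B3}: {B0,B1,B2} ∩ {B0,B3} = {B0}; idom=B0
  B6: preds {B3,B5}: {B0,B3} ∩ {B0,B3,B5} = {B0,B3}; idom=B3

DF walk-up:
  B3←B0: walk · to B0
  B3←B5: walk B5→B3 to B0
  B3←B6: walk B6→B3 to B0
  B4←B2: walk B2→B1 to B0
  B4←B3: walk B3 to B0
  B6←B3: walk · to B3
  B6←B5: walk B5 to B3
  B0: DF=∅
  B1: DF={B4}
  B2: DF={B4}
  B3: DF={B3,B4}
  B4: DF=∅
  B5: DF={B3,B6}
  B6: DF={B3}

φ for t: defs {B0,B1,B4}
  DF⁺ = {B4}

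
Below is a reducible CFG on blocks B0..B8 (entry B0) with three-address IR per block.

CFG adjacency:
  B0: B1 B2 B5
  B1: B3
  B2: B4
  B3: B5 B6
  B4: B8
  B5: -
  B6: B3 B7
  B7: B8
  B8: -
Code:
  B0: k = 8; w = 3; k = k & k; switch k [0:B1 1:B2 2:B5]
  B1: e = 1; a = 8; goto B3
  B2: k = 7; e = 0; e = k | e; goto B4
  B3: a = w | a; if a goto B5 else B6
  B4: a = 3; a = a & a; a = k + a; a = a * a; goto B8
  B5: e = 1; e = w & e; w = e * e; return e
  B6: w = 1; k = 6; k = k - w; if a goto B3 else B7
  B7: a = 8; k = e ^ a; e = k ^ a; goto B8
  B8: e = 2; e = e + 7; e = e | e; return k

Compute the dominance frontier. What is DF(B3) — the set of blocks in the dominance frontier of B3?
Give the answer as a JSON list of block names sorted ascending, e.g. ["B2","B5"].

idom tree: B1←B0 B2←B0 B3←B1 B4←B2 B5←B0 B6←B3 B7←B6 B8←B0
Join-block Dom:
  B3: preds {B1,B6}: {B0,B1} ∩ {B0,B1,B3,B6} = {B0,B1}; idom=B1
  B5: preds {B0,B3}: {B0} ∩ {B0,B1,B3} = {B0}; idom=B0
  B8: preds {B4,B7}: {B0,B2,B4} ∩ {B0,B1,B3,B6,B7} = {B0}; idom=B0

Frontier:
  B3←B1: walk · to B1
  B3←B6: walk B6→B3 to B1
  B5←B0: walk · to B0
  B5←B3: walk B3→B1 to B0
  B8←B4: walk B4→B2 to B0
  B8←B7: walk B7→B6→B3→B1 to B0
  B0 → ∅
  B1 → {B5,B8}
  B2 → {B8}
  B3 → {B3,B5,B8}
  B4 → {B8}
  B5 → ∅
  B6 → {B3,B8}
  B7 → {B8}
  B8 → ∅

DF(B3) = ["B3", "B5", "B8"]

Answer: ["B3", "B5", "B8"]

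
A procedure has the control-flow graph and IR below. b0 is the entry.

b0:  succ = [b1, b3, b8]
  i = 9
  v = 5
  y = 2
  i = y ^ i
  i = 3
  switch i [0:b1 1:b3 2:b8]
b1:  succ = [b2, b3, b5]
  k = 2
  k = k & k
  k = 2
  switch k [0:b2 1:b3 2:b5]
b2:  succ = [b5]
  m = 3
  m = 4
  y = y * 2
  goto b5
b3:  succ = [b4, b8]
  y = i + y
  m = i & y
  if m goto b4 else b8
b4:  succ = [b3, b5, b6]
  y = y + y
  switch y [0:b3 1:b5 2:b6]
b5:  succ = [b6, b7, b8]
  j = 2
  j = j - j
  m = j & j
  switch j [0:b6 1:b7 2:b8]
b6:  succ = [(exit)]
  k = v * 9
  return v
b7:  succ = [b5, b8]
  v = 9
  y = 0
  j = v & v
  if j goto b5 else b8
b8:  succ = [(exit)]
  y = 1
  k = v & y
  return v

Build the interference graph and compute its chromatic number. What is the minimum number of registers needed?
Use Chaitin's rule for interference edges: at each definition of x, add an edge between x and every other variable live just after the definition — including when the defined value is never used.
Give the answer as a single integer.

Answer: 4

Working:
def/use:
  b0 def {i,v,y} use ∅
  b1 def {k} use ∅
  b2 def {m,y} use {y}
  b3 def {m,y} use {i,y}
  b4 def {y} use {y}
  b5 def {j,m} use ∅
  b6 def {k} use {v}
  b7 def {j,v,y} use ∅
  b8 def {k,y} use {v}

Live sets:
  b0: in=∅ out={i,v,y}
  b1: in={i,v,y} out={i,v,y}
  b2: in={v,y} out={v}
  b3: in={i,v,y} out={i,v,y}
  b4: in={i,v,y} out={i,v,y}
  b5: in={v} out={v}
  b6: in={v} out=∅
  b7: in=∅ out={v}
  b8: in={v} out=∅

Interfere edges:
  i↔{k,m,v,y}
  j↔{m,v}
  k↔{i,v,y}
  m↔{i,j,v,y}
  v↔{i,j,k,m,y}
  y↔{i,k,m,v}

Chromatic number:
  clique {i,k,v,y} ⇒ need ≥ 4
  assign i→R1 j→R1 k→R2 m→R2 v→R0 y→R3 — no edge inside a register ⇒ χ ≤ 4
  χ = 4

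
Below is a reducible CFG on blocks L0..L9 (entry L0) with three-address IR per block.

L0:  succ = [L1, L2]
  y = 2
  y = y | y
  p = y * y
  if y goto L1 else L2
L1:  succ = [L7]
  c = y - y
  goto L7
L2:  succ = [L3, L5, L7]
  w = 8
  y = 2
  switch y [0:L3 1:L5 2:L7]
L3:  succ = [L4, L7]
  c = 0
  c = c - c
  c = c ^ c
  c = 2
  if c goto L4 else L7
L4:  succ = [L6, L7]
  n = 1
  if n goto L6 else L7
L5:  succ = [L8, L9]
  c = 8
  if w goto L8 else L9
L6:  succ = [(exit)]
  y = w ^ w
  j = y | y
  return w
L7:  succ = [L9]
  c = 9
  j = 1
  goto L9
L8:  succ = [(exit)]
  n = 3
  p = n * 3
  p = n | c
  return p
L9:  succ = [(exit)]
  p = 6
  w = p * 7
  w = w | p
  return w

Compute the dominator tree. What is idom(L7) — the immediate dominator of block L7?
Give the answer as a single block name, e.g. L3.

Answer: L0

Working:
idom tree: L1←L0 L2←L0 L3←L2 L4←L3 L5←L2 L6←L4 L7←L0 L8←L5 L9←L0
Dom at joins:
  L7: preds {L1,L2,L3,L4}: {L0,L1} ∩ {L0,L2} ∩ {L0,L2,L3} ∩ {L0,L2,L3,L4} = {L0}; idom=L0
  L9: preds {L5,L7}: {L0,L2,L5} ∩ {L0,L7} = {L0}; idom=L0

idom(L7) = L0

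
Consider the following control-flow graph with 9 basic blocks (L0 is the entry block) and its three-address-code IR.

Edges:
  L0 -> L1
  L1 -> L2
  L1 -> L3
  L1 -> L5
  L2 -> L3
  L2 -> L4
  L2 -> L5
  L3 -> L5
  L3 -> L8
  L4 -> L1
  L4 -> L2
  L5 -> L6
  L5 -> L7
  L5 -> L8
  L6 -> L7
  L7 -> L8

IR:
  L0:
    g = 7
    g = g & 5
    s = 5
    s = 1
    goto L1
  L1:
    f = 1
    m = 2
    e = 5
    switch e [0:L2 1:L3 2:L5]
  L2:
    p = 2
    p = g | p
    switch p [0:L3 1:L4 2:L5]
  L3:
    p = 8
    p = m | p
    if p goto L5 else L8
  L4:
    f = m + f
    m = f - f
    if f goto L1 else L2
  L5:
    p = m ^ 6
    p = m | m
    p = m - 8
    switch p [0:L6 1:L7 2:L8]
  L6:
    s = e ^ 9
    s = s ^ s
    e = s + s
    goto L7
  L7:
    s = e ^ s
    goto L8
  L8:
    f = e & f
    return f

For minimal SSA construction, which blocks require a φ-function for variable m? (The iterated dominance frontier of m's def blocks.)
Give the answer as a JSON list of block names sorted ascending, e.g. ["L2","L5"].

idom tree: L1←L0 L2←L1 L3←L1 L4←L2 L5←L1 L6←L5 L7←L5 L8←L1
Dom∩ at merges:
  L1: preds {L0,L4}: {L0} ∩ {L0,L1,L2,L4} = {L0}; idom=L0
  L2: preds {L1,L4}: {L0,L1} ∩ {L0,L1,L2,L4} = {L0,L1}; idom=L1
  L3: preds {L1,L2}: {L0,L1} ∩ {L0,L1,L2} = {L0,L1}; idom=L1
  L5: preds {L1,L2,L3}: {L0,L1} ∩ {L0,L1,L2} ∩ {L0,L1,L3} = {L0,L1}; idom=L1
  L7: preds {L5,L6}: {L0,L1,L5} ∩ {L0,L1,L5,L6} = {L0,L1,L5}; idom=L5
  L8: preds {L3,L5,L7}: {L0,L1,L3} ∩ {L0,L1,L5} ∩ {L0,L1,L5,L7} = {L0,L1}; idom=L1

Frontier:
  join L1 pred L0: · stop@L0
  join L1 pred L4: L4→L2→L1 stop@L0
  join L2 pred L1: · stop@L1
  join L2 pred L4: L4→L2 stop@L1
  join L3 pred L1: · stop@L1
  join L3 pred L2: L2 stop@L1
  join L5 pred L1: · stop@L1
  join L5 pred L2: L2 stop@L1
  join L5 pred L3: L3 stop@L1
  join L7 pred L5: · stop@L5
  join L7 pred L6: L6 stop@L5
  join L8 pred L3: L3 stop@L1
  join L8 pred L5: L5 stop@L1
  join L8 pred L7: L7→L5 stop@L1
  L0 → ∅
  L1 → {L1}
  L2 → {L1,L2,L3,L5}
  L3 → {L5,L8}
  L4 → {L1,L2}
  L5 → {L8}
  L6 → {L7}
  L7 → {L8}
  L8 → ∅

φ for m: defs {L1,L4}
  DF⁺ = {L1,L2,L3,L5,L8}

Answer: ["L1", "L2", "L3", "L5", "L8"]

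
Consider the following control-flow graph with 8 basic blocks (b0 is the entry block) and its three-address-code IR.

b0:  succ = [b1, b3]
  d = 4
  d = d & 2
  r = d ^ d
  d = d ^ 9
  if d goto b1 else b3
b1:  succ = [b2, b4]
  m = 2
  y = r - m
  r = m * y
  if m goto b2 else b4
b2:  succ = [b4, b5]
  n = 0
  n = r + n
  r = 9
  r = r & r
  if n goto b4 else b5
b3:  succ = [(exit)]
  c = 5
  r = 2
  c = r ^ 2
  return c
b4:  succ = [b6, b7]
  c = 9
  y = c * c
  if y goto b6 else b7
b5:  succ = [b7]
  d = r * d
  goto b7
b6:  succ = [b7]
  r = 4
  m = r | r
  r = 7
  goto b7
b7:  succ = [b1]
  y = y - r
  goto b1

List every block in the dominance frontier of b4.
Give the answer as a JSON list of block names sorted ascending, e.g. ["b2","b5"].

Answer: ["b7"]

Working:
idom tree: b1←b0 b2←b1 b3←b0 b4←b1 b5←b2 b6←b4 b7←b1
Dom at joins:
  b1: preds {b0,b7}: {b0} ∩ {b0,b1,b7} = {b0}; idom=b0
  b4: preds {b1,b2}: {b0,b1} ∩ {b0,b1,b2} = {b0,b1}; idom=b1
  b7: preds {b4,b5,b6}: {b0,b1,b4} ∩ {b0,b1,b2,b5} ∩ {b0,b1,b4,b6} = {b0,b1}; idom=b1

Frontier:
  join b1 pred b0: · stop@b0
  join b1 pred b7: b7→b1 stop@b0
  join b4 pred b1: · stop@b1
  join b4 pred b2: b2 stop@b1
  join b7 pred b4: b4 stop@b1
  join b7 pred b5: b5→b2 stop@b1
  join b7 pred b6: b6→b4 stop@b1
  DF(b0)=∅
  DF(b1)={b1}
  DF(b2)={b4,b7}
  DF(b3)=∅
  DF(b4)={b7}
  DF(b5)={b7}
  DF(b6)={b7}
  DF(b7)={b1}

DF(b4) = ["b7"]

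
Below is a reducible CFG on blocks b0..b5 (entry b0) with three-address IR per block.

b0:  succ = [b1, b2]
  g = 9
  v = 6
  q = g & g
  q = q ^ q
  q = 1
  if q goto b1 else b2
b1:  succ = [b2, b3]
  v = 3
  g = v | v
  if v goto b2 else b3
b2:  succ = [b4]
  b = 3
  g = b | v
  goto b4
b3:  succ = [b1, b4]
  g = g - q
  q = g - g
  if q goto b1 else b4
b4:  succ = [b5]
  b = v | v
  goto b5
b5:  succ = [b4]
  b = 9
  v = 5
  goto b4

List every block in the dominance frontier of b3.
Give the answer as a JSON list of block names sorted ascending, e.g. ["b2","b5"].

idom tree: b1←b0 b2←b0 b3←b1 b4←b0 b5←b4
Dom at joins:
  b1: preds {b0,b3}: {b0} ∩ {b0,b1,b3} = {b0}; idom=b0
  b2: preds {b0,b1}: {b0} ∩ {b0,b1} = {b0}; idom=b0
  b4: preds {b2,b3,b5}: {b0,b2} ∩ {b0,b1,b3} ∩ {b0,b4,b5} = {b0}; idom=b0

DF walk-up:
  b1←b0: walk · to b0
  b1←b3: walk b3→b1 to b0
  b2←b0: walk · to b0
  b2←b1: walk b1 to b0
  b4←b2: walk b2 to b0
  b4←b3: walk b3→b1 to b0
  b4←b5: walk b5→b4 to b0
  b0: DF=∅
  b1: DF={b1,b2,b4}
  b2: DF={b4}
  b3: DF={b1,b4}
  b4: DF={b4}
  b5: DF={b4}

DF(b3) = ["b1", "b4"]

Answer: ["b1", "b4"]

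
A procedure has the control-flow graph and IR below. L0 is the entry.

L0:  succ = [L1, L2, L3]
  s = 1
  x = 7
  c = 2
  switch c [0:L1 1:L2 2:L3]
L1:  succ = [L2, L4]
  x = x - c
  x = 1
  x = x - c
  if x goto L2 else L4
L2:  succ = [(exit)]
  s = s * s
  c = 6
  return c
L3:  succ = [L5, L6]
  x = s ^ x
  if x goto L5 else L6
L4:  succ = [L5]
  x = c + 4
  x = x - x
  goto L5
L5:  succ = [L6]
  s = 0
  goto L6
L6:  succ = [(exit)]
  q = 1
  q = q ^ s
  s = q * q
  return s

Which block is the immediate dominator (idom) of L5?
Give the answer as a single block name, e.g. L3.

idom tree: L1←L0 L2←L0 L3←L0 L4←L1 L5←L0 L6←L0
Dom∩ at merges:
  L2: preds {L0,L1}: {L0} ∩ {L0,L1} = {L0}; idom=L0
  L5: preds {L3,L4}: {L0,L3} ∩ {L0,L1,L4} = {L0}; idom=L0
  L6: preds {L3,L5}: {L0,L3} ∩ {L0,L5} = {L0}; idom=L0

idom(L5) = L0

Answer: L0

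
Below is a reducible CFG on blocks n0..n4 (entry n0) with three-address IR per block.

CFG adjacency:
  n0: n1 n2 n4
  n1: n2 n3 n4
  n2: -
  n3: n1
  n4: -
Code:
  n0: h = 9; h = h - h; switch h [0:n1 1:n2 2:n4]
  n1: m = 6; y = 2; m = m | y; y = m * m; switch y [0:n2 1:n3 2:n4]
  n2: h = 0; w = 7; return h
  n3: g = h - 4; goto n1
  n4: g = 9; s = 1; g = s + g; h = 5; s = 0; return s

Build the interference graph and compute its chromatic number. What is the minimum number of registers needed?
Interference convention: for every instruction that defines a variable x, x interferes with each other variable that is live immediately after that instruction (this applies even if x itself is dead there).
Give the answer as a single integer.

Block summaries:
  n0 def {h} use ∅
  n1 def {m,y} use ∅
  n2 def {h,w} use ∅
  n3 def {g} use {h}
  n4 def {g,h,s} use ∅

Backward fixpoint:
  n0: in=∅ out={h}
  n1: in={h} out={h}
  n2: in=∅ out=∅
  n3: in={h} out={h}
  n4: in=∅ out=∅

Interference:
  g — {h,s}
  h — {g,m,w,y}
  m — {h,y}
  s — {g}
  w — {h}
  y — {h,m}

Chromatic number:
  clique {h,m,y} ⇒ need ≥ 3
  assign g→r1 h→r0 m→r1 s→r0 w→r1 y→r2 — no edge inside a register ⇒ χ ≤ 3
  χ = 3

Answer: 3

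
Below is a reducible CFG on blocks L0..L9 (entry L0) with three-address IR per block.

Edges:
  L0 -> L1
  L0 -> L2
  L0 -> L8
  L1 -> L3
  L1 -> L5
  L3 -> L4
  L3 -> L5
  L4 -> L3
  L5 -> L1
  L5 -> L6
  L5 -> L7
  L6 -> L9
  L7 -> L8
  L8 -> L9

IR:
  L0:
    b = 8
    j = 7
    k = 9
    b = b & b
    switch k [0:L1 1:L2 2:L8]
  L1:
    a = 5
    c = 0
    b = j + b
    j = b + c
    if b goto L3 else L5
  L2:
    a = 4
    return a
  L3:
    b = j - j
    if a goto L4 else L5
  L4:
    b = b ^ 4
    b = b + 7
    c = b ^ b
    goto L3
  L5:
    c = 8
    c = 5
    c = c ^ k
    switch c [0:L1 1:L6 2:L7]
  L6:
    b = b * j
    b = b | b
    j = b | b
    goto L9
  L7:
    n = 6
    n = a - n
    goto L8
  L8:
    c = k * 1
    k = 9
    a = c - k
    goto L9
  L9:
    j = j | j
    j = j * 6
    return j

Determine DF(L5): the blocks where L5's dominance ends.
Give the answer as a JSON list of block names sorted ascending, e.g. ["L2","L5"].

idom tree: L1←L0 L2←L0 L3←L1 L4←L3 L5←L1 L6←L5 L7←L5 L8←L0 L9←L0
Dom∩ at merges:
  L1: preds {L0,L5}: {L0} ∩ {L0,L1,L5} = {L0}; idom=L0
  L3: preds {L1,L4}: {L0,L1} ∩ {L0,L1,L3,L4} = {L0,L1}; idom=L1
  L5: preds {L1,L3}: {L0,L1} ∩ {L0,L1,L3} = {L0,L1}; idom=L1
  L8: preds {L0,L7}: {L0} ∩ {L0,L1,L5,L7} = {L0}; idom=L0
  L9: preds {L6,L8}: {L0,L1,L5,L6} ∩ {L0,L8} = {L0}; idom=L0

Frontier:
  join L1 pred L0: · stop@L0
  join L1 pred L5: L5→L1 stop@L0
  join L3 pred L1: · stop@L1
  join L3 pred L4: L4→L3 stop@L1
  join L5 pred L1: · stop@L1
  join L5 pred L3: L3 stop@L1
  join L8 pred L0: · stop@L0
  join L8 pred L7: L7→L5→L1 stop@L0
  join L9 pred L6: L6→L5→L1 stop@L0
  join L9 pred L8: L8 stop@L0
  DF(L0)=∅
  DF(L1)={L1,L8,L9}
  DF(L2)=∅
  DF(L3)={L3,L5}
  DF(L4)={L3}
  DF(L5)={L1,L8,L9}
  DF(L6)={L9}
  DF(L7)={L8}
  DF(L8)={L9}
  DF(L9)=∅

DF(L5) = ["L1", "L8", "L9"]

Answer: ["L1", "L8", "L9"]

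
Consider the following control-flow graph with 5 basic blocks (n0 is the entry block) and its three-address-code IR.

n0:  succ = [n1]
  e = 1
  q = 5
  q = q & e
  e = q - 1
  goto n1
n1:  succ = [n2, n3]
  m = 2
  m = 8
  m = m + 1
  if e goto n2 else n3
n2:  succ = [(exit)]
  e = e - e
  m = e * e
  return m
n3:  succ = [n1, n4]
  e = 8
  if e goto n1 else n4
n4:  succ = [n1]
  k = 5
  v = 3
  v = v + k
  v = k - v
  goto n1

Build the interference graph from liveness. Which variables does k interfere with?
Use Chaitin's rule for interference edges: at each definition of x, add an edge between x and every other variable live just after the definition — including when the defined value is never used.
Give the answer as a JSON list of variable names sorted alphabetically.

Block summaries:
  n0 def {e,q} use ∅
  n1 def {m} use {e}
  n2 def {e,m} use {e}
  n3 def {e} use ∅
  n4 def {k,v} use ∅

Liveness:
  n0 li=∅ lo={e}
  n1 li={e} lo={e}
  n2 li={e} lo=∅
  n3 li=∅ lo={e}
  n4 li={e} lo={e}

Interfere edges:
  e↔{k,m,q,v}
  k↔{e,v}
  m↔{e}
  q↔{e}
  v↔{e,k}

N(k) = ["e", "v"]

Answer: ["e", "v"]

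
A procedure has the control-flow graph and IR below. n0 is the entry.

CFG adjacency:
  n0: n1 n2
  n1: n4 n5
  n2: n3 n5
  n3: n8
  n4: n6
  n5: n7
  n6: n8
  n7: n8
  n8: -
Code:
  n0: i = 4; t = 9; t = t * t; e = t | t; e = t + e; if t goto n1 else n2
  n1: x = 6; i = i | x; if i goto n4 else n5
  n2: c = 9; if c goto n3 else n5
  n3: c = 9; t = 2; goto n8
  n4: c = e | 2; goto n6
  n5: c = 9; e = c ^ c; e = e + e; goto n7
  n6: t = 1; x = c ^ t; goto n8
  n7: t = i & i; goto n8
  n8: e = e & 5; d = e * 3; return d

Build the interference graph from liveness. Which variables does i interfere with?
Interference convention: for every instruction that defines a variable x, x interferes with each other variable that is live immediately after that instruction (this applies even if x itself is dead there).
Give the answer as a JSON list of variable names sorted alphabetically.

def/use:
  n0: {e,i,t} / ∅
  n1: {i,x} / {i}
  n2: {c} / ∅
  n3: {c,t} / ∅
  n4: {c} / {e}
  n5: {c,e} / ∅
  n6: {t,x} / {c}
  n7: {t} / {i}
  n8: {d,e} / {e}

Live sets:
  n0: in=∅ out={e,i}
  n1: in={e,i} out={e,i}
  n2: in={e,i} out={e,i}
  n3: in={e} out={e}
  n4: in={e} out={c,e}
  n5: in={i} out={e,i}
  n6: in={c,e} out={e}
  n7: in={e,i} out={e}
  n8: in={e} out=∅

Interfere edges:
  c: {e,i,t}
  d: ∅
  e: {c,i,t,x}
  i: {c,e,t,x}
  t: {c,e,i}
  x: {e,i}

N(i) = ["c", "e", "t", "x"]

Answer: ["c", "e", "t", "x"]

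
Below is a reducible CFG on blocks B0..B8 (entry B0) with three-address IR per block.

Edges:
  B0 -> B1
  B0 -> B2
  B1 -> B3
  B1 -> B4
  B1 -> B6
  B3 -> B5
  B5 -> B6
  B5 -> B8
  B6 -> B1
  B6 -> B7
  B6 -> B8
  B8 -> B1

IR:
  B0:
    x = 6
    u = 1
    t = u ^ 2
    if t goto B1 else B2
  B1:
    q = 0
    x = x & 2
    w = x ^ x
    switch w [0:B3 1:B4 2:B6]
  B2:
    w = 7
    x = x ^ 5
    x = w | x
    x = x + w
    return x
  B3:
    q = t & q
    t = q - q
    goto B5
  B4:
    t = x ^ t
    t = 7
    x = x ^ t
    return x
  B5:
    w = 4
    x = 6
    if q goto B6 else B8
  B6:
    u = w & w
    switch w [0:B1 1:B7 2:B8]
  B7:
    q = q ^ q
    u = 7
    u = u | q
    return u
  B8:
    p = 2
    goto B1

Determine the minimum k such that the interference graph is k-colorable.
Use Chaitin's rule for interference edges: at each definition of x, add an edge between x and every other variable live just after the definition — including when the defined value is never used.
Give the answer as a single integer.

Answer: 5

Derivation:
def/use:
  B0: def={t,u,x} ue=∅
  B1: def={q,w,x} ue={x}
  B2: def={w,x} ue={x}
  B3: def={q,t} ue={q,t}
  B4: def={t,x} ue={t,x}
  B5: def={w,x} ue={q}
  B6: def={u} ue={w}
  B7: def={q,u} ue={q}
  B8: def={p} ue=∅

Liveness:
  B0 li=∅ lo={t,x}
  B1 li={t,x} lo={q,t,w,x}
  B2 li={x} lo=∅
  B3 li={q,t} lo={q,t}
  B4 li={t,x} lo=∅
  B5 li={q,t} lo={q,t,w,x}
  B6 li={q,t,w,x} lo={q,t,x}
  B7 li={q} lo=∅
  B8 li={t,x} lo={t,x}

Interference:
  p↔{t,x}
  q↔{t,u,w,x}
  t↔{p,q,u,w,x}
  u↔{q,t,w,x}
  w↔{q,t,u,x}
  x↔{p,q,t,u,w}

Registers:
  {q,t,u,w,x} pairwise interfere (5-clique) ⇒ χ ≥ 5
  assign p→c2 q→c2 t→c0 u→c3 w→c4 x→c1 — no edge inside a register ⇒ χ ≤ 5
  χ = 5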